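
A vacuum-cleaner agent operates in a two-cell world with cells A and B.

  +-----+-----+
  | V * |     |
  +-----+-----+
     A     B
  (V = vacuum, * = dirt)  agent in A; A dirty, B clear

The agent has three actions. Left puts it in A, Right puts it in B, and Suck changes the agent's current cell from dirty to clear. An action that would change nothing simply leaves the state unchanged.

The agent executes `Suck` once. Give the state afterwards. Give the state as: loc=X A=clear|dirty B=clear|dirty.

loc=A A=clear B=clear

start: loc=A A=dirty B=clear
[1] after Suck: loc=A A=clear B=clear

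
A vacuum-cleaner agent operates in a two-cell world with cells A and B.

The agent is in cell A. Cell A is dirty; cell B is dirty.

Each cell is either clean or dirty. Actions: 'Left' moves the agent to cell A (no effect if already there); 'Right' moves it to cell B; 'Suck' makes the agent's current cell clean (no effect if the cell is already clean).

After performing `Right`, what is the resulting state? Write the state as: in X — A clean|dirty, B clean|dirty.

start: in A — A dirty, B dirty
[1] after Right: in B — A dirty, B dirty

in B — A dirty, B dirty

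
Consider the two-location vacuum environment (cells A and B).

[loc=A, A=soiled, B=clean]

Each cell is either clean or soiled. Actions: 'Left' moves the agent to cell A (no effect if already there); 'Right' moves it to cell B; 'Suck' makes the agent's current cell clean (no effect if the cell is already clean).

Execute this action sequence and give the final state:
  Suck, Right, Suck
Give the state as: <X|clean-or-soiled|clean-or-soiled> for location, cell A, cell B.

<B|clean|clean>

step 1/3 (Suck): <A|clean|clean>
step 2/3 (Right): <B|clean|clean>
step 3/3 (Suck): <B|clean|clean>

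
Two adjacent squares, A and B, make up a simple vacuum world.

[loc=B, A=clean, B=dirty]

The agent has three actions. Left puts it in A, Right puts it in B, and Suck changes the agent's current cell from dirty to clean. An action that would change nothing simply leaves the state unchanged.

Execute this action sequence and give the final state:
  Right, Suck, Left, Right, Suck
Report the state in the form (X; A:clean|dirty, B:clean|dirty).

(B; A:clean, B:clean)

step 1/5 (Right): (B; A:clean, B:dirty)
step 2/5 (Suck): (B; A:clean, B:clean)
step 3/5 (Left): (A; A:clean, B:clean)
step 4/5 (Right): (B; A:clean, B:clean)
step 5/5 (Suck): (B; A:clean, B:clean)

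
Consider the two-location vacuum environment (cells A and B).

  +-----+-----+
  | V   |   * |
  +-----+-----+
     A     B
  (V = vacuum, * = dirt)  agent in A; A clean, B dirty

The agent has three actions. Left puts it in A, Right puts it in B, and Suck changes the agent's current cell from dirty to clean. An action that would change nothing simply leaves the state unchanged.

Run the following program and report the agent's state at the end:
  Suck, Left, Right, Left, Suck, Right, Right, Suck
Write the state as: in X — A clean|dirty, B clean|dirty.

in B — A clean, B clean

1) do Suck; now in A — A clean, B dirty
2) do Left; now in A — A clean, B dirty
3) do Right; now in B — A clean, B dirty
4) do Left; now in A — A clean, B dirty
5) do Suck; now in A — A clean, B dirty
6) do Right; now in B — A clean, B dirty
7) do Right; now in B — A clean, B dirty
8) do Suck; now in B — A clean, B clean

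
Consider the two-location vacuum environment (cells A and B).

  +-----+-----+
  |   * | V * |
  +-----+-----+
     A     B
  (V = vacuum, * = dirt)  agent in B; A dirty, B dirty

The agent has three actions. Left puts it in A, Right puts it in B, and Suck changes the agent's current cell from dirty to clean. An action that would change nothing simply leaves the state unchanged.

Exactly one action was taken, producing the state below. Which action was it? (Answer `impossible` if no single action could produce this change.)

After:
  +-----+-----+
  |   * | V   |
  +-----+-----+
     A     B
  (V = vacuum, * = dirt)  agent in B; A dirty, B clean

Suck

try  Left: loc=A A=dirty B=dirty
try Right: loc=B A=dirty B=dirty
try  Suck: loc=B A=dirty B=clean  ← match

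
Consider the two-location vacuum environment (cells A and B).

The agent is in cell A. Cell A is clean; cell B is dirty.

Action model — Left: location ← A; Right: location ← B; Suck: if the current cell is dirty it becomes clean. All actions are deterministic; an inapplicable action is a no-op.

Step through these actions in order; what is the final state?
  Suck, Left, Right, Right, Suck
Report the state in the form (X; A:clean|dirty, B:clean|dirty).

Suck (#1): (A; A:clean, B:dirty)
Left (#2): (A; A:clean, B:dirty)
Right (#3): (B; A:clean, B:dirty)
Right (#4): (B; A:clean, B:dirty)
Suck (#5): (B; A:clean, B:clean)

(B; A:clean, B:clean)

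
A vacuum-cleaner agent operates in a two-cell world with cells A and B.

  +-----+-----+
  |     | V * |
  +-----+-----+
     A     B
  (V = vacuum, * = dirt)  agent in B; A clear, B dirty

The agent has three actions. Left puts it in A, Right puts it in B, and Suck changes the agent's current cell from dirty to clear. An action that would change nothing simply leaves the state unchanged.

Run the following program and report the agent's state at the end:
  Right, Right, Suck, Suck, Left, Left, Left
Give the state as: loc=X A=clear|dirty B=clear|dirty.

t=1 Right ⇒ loc=B A=clear B=dirty
t=2 Right ⇒ loc=B A=clear B=dirty
t=3 Suck ⇒ loc=B A=clear B=clear
t=4 Suck ⇒ loc=B A=clear B=clear
t=5 Left ⇒ loc=A A=clear B=clear
t=6 Left ⇒ loc=A A=clear B=clear
t=7 Left ⇒ loc=A A=clear B=clear

loc=A A=clear B=clear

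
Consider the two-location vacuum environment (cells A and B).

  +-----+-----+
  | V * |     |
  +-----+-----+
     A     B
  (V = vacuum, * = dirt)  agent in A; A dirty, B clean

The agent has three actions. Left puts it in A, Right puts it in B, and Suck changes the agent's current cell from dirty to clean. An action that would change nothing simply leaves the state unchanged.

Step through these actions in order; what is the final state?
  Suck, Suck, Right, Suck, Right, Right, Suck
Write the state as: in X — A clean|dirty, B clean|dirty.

in B — A clean, B clean

t=1 Suck ⇒ in A — A clean, B clean
t=2 Suck ⇒ in A — A clean, B clean
t=3 Right ⇒ in B — A clean, B clean
t=4 Suck ⇒ in B — A clean, B clean
t=5 Right ⇒ in B — A clean, B clean
t=6 Right ⇒ in B — A clean, B clean
t=7 Suck ⇒ in B — A clean, B clean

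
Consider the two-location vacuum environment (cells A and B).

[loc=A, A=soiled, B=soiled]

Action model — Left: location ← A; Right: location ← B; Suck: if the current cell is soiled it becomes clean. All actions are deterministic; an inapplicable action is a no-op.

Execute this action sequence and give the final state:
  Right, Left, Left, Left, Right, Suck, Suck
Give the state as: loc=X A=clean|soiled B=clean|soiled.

loc=B A=soiled B=clean

1. Right → loc=B A=soiled B=soiled
2. Left → loc=A A=soiled B=soiled
3. Left → loc=A A=soiled B=soiled
4. Left → loc=A A=soiled B=soiled
5. Right → loc=B A=soiled B=soiled
6. Suck → loc=B A=soiled B=clean
7. Suck → loc=B A=soiled B=clean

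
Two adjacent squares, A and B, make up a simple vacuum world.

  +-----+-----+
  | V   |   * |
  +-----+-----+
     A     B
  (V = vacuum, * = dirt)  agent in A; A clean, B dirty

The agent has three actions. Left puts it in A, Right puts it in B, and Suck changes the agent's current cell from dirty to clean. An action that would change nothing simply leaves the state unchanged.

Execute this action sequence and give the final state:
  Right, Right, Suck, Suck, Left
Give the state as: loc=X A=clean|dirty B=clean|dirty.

Right (#1): loc=B A=clean B=dirty
Right (#2): loc=B A=clean B=dirty
Suck (#3): loc=B A=clean B=clean
Suck (#4): loc=B A=clean B=clean
Left (#5): loc=A A=clean B=clean

loc=A A=clean B=clean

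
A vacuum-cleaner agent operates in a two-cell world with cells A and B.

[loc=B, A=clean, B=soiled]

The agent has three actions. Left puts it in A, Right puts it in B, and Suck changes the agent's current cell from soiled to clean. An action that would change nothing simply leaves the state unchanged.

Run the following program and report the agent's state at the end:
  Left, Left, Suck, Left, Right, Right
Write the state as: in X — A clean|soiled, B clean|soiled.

step 1/6 (Left): in A — A clean, B soiled
step 2/6 (Left): in A — A clean, B soiled
step 3/6 (Suck): in A — A clean, B soiled
step 4/6 (Left): in A — A clean, B soiled
step 5/6 (Right): in B — A clean, B soiled
step 6/6 (Right): in B — A clean, B soiled

in B — A clean, B soiled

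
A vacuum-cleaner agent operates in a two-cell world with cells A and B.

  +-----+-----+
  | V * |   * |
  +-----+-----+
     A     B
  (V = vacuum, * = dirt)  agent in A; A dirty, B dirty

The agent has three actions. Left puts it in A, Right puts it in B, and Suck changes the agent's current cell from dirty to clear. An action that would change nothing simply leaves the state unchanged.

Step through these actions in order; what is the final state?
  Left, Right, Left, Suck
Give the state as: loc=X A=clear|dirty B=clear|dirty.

1. Left → loc=A A=dirty B=dirty
2. Right → loc=B A=dirty B=dirty
3. Left → loc=A A=dirty B=dirty
4. Suck → loc=A A=clear B=dirty

loc=A A=clear B=dirty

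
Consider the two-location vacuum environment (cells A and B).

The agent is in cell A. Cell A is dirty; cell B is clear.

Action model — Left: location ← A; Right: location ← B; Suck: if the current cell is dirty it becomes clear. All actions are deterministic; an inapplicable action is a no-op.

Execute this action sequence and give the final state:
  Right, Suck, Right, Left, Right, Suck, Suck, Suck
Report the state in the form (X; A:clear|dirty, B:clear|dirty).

1) do Right; now (B; A:dirty, B:clear)
2) do Suck; now (B; A:dirty, B:clear)
3) do Right; now (B; A:dirty, B:clear)
4) do Left; now (A; A:dirty, B:clear)
5) do Right; now (B; A:dirty, B:clear)
6) do Suck; now (B; A:dirty, B:clear)
7) do Suck; now (B; A:dirty, B:clear)
8) do Suck; now (B; A:dirty, B:clear)

(B; A:dirty, B:clear)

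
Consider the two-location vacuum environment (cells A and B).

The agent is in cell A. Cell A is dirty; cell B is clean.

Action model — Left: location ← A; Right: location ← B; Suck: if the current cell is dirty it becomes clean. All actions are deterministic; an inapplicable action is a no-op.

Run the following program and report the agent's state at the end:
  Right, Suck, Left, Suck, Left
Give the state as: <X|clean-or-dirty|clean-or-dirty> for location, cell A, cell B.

<A|clean|clean>

1. Right → <B|dirty|clean>
2. Suck → <B|dirty|clean>
3. Left → <A|dirty|clean>
4. Suck → <A|clean|clean>
5. Left → <A|clean|clean>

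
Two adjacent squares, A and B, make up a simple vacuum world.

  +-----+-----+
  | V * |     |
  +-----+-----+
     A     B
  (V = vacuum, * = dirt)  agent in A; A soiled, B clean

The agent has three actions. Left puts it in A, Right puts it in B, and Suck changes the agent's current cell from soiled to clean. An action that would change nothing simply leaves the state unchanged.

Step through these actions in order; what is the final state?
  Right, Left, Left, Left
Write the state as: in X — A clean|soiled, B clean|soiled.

1) do Right; now in B — A soiled, B clean
2) do Left; now in A — A soiled, B clean
3) do Left; now in A — A soiled, B clean
4) do Left; now in A — A soiled, B clean

in A — A soiled, B clean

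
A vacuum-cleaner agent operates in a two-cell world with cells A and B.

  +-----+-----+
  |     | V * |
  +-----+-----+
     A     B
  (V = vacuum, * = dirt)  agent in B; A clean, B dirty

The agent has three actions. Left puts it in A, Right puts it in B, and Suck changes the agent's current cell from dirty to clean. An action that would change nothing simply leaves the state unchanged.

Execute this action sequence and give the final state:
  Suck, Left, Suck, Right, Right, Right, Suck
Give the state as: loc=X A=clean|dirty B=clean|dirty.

Suck (#1): loc=B A=clean B=clean
Left (#2): loc=A A=clean B=clean
Suck (#3): loc=A A=clean B=clean
Right (#4): loc=B A=clean B=clean
Right (#5): loc=B A=clean B=clean
Right (#6): loc=B A=clean B=clean
Suck (#7): loc=B A=clean B=clean

loc=B A=clean B=clean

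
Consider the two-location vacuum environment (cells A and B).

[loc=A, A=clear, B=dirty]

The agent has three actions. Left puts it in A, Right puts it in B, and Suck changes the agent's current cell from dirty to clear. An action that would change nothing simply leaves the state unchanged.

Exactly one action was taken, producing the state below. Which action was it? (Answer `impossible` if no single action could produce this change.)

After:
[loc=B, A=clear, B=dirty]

try  Left: loc=A A=clear B=dirty
try Right: loc=B A=clear B=dirty  ← match
try  Suck: loc=A A=clear B=dirty

Right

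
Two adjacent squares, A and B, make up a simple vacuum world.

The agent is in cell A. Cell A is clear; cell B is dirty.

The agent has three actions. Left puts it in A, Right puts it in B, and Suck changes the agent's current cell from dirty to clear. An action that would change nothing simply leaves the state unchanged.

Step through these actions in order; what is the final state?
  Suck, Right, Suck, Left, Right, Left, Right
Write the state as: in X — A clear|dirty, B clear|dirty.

in B — A clear, B clear

step 1/7 (Suck): in A — A clear, B dirty
step 2/7 (Right): in B — A clear, B dirty
step 3/7 (Suck): in B — A clear, B clear
step 4/7 (Left): in A — A clear, B clear
step 5/7 (Right): in B — A clear, B clear
step 6/7 (Left): in A — A clear, B clear
step 7/7 (Right): in B — A clear, B clear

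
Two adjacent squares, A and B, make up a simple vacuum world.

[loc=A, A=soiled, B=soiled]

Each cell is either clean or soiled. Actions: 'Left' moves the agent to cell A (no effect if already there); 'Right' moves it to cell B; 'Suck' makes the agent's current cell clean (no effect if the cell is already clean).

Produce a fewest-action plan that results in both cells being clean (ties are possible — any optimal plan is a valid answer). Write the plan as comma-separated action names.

Suck (#1): loc=A A=clean B=soiled
Right (#2): loc=B A=clean B=soiled
Suck (#3): loc=B A=clean B=clean
min 3: Suck A + move + Suck B

Suck, Right, Suck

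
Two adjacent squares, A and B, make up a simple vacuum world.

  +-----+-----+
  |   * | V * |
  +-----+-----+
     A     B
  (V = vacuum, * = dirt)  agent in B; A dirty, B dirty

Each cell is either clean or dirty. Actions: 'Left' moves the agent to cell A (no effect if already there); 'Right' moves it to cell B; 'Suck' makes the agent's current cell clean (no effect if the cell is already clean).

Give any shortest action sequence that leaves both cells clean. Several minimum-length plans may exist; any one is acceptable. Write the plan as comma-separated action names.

[1] after Suck: <B|dirty|clean>
[2] after Left: <A|dirty|clean>
[3] after Suck: <A|clean|clean>
min 3: Suck B + move + Suck A

Suck, Left, Suck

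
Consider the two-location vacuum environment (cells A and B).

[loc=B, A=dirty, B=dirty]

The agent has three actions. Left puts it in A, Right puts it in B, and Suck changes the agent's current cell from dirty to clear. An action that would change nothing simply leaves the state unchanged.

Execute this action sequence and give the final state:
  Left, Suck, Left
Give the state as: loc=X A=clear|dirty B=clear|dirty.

1) do Left; now loc=A A=dirty B=dirty
2) do Suck; now loc=A A=clear B=dirty
3) do Left; now loc=A A=clear B=dirty

loc=A A=clear B=dirty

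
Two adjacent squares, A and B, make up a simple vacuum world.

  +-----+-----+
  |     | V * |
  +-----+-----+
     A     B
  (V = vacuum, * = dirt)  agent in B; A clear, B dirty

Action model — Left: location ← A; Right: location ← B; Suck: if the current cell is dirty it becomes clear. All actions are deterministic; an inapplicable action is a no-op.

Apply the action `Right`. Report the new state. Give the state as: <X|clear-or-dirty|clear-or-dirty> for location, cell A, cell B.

<B|clear|dirty>

start: <B|clear|dirty>
step 1/1 (Right): <B|clear|dirty>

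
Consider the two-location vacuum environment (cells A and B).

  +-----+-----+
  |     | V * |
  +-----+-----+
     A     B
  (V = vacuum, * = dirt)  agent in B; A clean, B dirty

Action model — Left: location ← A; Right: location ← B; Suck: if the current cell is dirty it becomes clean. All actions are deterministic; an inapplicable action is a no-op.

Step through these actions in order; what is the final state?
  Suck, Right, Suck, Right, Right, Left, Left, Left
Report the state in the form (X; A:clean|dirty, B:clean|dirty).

(A; A:clean, B:clean)

1) do Suck; now (B; A:clean, B:clean)
2) do Right; now (B; A:clean, B:clean)
3) do Suck; now (B; A:clean, B:clean)
4) do Right; now (B; A:clean, B:clean)
5) do Right; now (B; A:clean, B:clean)
6) do Left; now (A; A:clean, B:clean)
7) do Left; now (A; A:clean, B:clean)
8) do Left; now (A; A:clean, B:clean)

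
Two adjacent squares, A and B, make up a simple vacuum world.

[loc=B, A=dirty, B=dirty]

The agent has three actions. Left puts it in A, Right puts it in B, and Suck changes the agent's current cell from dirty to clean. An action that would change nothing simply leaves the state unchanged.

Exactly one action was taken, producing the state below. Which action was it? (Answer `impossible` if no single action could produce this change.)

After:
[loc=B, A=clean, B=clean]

impossible

try  Left: (A; A:dirty, B:dirty)
try Right: (B; A:dirty, B:dirty)
try  Suck: (B; A:dirty, B:clean)
no single action produces the after-state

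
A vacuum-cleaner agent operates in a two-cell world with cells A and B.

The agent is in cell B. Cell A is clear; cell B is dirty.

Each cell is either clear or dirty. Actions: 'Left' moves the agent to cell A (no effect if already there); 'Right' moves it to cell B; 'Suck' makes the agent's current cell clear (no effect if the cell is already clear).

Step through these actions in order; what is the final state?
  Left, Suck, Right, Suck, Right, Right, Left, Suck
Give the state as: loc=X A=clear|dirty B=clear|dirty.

loc=A A=clear B=clear

[1] after Left: loc=A A=clear B=dirty
[2] after Suck: loc=A A=clear B=dirty
[3] after Right: loc=B A=clear B=dirty
[4] after Suck: loc=B A=clear B=clear
[5] after Right: loc=B A=clear B=clear
[6] after Right: loc=B A=clear B=clear
[7] after Left: loc=A A=clear B=clear
[8] after Suck: loc=A A=clear B=clear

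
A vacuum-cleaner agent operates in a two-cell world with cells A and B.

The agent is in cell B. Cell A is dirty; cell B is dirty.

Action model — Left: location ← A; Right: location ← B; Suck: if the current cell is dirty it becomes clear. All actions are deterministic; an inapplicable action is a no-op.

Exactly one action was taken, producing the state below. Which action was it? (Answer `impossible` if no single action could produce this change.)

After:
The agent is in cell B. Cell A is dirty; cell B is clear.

try  Left: (A; A:dirty, B:dirty)
try Right: (B; A:dirty, B:dirty)
try  Suck: (B; A:dirty, B:clear)  ← match

Suck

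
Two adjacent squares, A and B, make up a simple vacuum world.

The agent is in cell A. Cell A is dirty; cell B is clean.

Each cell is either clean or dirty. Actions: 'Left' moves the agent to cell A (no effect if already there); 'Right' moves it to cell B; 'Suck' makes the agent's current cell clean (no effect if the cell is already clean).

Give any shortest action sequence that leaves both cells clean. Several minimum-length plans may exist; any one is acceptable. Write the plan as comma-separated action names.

1) do Suck; now <A|clean|clean>
min 1: A is dirty, one Suck

Suck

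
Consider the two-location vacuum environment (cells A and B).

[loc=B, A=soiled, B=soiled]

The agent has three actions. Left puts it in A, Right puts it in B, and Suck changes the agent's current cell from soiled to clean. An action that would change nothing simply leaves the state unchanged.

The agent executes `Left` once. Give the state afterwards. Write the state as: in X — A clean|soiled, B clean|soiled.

start: in B — A soiled, B soiled
t=1 Left ⇒ in A — A soiled, B soiled

in A — A soiled, B soiled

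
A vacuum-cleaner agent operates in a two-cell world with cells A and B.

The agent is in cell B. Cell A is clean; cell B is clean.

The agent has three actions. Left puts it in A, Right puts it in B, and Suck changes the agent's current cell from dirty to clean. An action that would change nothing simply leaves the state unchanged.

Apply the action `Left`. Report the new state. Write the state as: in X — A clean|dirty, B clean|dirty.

start: in B — A clean, B clean
1) do Left; now in A — A clean, B clean

in A — A clean, B clean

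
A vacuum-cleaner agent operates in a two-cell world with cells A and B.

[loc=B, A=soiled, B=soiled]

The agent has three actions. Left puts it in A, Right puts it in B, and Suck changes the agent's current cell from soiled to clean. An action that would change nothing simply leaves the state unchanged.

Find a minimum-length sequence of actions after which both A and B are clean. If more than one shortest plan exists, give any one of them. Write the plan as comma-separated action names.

Suck, Left, Suck

Suck (#1): loc=B A=soiled B=clean
Left (#2): loc=A A=soiled B=clean
Suck (#3): loc=A A=clean B=clean
min 3: Suck B + move + Suck A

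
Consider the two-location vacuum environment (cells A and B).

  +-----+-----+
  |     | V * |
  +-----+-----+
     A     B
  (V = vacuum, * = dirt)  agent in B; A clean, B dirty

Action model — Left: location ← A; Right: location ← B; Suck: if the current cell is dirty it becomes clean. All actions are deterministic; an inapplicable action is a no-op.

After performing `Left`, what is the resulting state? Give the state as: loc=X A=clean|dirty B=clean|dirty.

loc=A A=clean B=dirty

start: loc=B A=clean B=dirty
1. Left → loc=A A=clean B=dirty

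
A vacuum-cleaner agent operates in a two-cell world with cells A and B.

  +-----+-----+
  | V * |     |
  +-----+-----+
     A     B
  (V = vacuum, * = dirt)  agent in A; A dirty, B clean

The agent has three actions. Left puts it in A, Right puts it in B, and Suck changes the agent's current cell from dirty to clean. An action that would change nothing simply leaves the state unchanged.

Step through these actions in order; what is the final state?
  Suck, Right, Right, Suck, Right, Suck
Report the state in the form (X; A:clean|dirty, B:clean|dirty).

1. Suck → (A; A:clean, B:clean)
2. Right → (B; A:clean, B:clean)
3. Right → (B; A:clean, B:clean)
4. Suck → (B; A:clean, B:clean)
5. Right → (B; A:clean, B:clean)
6. Suck → (B; A:clean, B:clean)

(B; A:clean, B:clean)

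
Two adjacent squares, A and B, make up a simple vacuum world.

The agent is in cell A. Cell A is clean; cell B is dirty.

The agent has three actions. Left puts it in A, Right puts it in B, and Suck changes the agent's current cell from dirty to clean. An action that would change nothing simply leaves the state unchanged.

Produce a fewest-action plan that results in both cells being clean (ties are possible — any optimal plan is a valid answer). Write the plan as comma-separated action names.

Right, Suck

t=1 Right ⇒ in B — A clean, B dirty
t=2 Suck ⇒ in B — A clean, B clean
min 2: go B then Suck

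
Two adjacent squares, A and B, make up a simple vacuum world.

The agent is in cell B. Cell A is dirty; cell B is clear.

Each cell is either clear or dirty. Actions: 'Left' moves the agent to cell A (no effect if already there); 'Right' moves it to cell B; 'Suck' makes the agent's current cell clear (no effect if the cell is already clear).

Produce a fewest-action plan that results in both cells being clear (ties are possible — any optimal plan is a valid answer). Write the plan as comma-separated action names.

1) do Left; now <A|dirty|clear>
2) do Suck; now <A|clear|clear>
min 2: go A then Suck

Left, Suck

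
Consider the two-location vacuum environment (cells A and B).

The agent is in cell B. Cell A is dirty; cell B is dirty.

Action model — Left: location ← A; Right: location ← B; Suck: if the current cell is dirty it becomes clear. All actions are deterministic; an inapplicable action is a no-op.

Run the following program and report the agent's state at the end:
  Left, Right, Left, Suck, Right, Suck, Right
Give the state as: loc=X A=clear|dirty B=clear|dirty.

1) do Left; now loc=A A=dirty B=dirty
2) do Right; now loc=B A=dirty B=dirty
3) do Left; now loc=A A=dirty B=dirty
4) do Suck; now loc=A A=clear B=dirty
5) do Right; now loc=B A=clear B=dirty
6) do Suck; now loc=B A=clear B=clear
7) do Right; now loc=B A=clear B=clear

loc=B A=clear B=clear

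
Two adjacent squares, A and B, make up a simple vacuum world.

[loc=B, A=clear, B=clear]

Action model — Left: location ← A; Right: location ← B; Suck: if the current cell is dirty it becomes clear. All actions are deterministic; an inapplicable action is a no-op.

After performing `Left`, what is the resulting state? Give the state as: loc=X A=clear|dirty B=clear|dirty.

start: loc=B A=clear B=clear
[1] after Left: loc=A A=clear B=clear

loc=A A=clear B=clear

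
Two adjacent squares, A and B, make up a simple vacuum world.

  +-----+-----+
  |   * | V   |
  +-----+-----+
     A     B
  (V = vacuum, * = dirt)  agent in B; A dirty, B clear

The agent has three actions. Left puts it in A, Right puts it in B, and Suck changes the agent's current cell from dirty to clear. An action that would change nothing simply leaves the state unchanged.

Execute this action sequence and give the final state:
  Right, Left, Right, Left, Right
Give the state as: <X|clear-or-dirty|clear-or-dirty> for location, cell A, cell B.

<B|dirty|clear>

Right (#1): <B|dirty|clear>
Left (#2): <A|dirty|clear>
Right (#3): <B|dirty|clear>
Left (#4): <A|dirty|clear>
Right (#5): <B|dirty|clear>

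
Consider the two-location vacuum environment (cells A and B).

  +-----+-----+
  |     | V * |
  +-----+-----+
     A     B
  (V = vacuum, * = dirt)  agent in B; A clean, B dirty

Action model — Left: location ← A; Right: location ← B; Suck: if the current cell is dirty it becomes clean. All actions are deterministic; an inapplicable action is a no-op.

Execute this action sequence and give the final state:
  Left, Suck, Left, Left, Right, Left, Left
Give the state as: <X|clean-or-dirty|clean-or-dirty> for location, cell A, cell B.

<A|clean|dirty>

t=1 Left ⇒ <A|clean|dirty>
t=2 Suck ⇒ <A|clean|dirty>
t=3 Left ⇒ <A|clean|dirty>
t=4 Left ⇒ <A|clean|dirty>
t=5 Right ⇒ <B|clean|dirty>
t=6 Left ⇒ <A|clean|dirty>
t=7 Left ⇒ <A|clean|dirty>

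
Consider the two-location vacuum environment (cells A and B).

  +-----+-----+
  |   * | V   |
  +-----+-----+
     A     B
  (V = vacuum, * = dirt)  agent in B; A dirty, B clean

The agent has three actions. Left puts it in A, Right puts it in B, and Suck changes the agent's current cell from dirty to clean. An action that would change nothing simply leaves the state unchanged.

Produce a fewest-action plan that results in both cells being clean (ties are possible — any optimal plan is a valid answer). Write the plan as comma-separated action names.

Left, Suck

t=1 Left ⇒ in A — A dirty, B clean
t=2 Suck ⇒ in A — A clean, B clean
min 2: go A then Suck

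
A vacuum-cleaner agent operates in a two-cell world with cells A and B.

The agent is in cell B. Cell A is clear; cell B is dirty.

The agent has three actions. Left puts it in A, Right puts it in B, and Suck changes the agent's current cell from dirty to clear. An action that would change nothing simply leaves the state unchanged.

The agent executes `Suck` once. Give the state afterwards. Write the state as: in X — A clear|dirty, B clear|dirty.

in B — A clear, B clear

start: in B — A clear, B dirty
1) do Suck; now in B — A clear, B clear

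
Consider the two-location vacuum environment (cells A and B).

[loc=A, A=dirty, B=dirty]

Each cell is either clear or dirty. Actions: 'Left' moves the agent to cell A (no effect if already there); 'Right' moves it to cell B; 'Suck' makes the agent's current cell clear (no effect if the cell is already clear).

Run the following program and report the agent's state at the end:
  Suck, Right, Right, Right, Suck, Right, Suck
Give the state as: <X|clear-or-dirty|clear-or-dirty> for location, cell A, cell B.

t=1 Suck ⇒ <A|clear|dirty>
t=2 Right ⇒ <B|clear|dirty>
t=3 Right ⇒ <B|clear|dirty>
t=4 Right ⇒ <B|clear|dirty>
t=5 Suck ⇒ <B|clear|clear>
t=6 Right ⇒ <B|clear|clear>
t=7 Suck ⇒ <B|clear|clear>

<B|clear|clear>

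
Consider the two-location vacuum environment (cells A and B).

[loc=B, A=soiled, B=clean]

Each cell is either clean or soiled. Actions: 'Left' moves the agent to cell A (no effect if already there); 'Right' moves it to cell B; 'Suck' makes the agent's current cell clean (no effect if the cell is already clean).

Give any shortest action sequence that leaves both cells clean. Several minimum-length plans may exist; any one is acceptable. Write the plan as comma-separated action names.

Left, Suck

step 1/2 (Left): loc=A A=soiled B=clean
step 2/2 (Suck): loc=A A=clean B=clean
min 2: go A then Suck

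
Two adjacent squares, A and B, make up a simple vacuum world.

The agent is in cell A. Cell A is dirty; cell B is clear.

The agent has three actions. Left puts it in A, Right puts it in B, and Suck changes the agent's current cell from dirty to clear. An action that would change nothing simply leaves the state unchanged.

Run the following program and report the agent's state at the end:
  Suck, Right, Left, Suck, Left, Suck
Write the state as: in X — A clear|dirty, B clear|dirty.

in A — A clear, B clear

t=1 Suck ⇒ in A — A clear, B clear
t=2 Right ⇒ in B — A clear, B clear
t=3 Left ⇒ in A — A clear, B clear
t=4 Suck ⇒ in A — A clear, B clear
t=5 Left ⇒ in A — A clear, B clear
t=6 Suck ⇒ in A — A clear, B clear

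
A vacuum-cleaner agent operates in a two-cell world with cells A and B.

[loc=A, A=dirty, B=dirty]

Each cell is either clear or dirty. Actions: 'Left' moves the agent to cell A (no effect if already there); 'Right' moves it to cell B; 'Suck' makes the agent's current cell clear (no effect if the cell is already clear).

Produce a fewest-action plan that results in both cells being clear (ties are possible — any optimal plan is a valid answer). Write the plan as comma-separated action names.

Suck, Right, Suck

Suck (#1): loc=A A=clear B=dirty
Right (#2): loc=B A=clear B=dirty
Suck (#3): loc=B A=clear B=clear
min 3: Suck A + move + Suck B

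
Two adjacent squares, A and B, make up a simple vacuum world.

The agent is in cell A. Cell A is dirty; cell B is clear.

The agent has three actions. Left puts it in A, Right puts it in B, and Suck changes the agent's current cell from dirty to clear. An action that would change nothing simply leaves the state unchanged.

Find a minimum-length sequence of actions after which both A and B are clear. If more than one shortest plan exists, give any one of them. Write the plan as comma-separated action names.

Suck

1) do Suck; now in A — A clear, B clear
min 1: A is dirty, one Suck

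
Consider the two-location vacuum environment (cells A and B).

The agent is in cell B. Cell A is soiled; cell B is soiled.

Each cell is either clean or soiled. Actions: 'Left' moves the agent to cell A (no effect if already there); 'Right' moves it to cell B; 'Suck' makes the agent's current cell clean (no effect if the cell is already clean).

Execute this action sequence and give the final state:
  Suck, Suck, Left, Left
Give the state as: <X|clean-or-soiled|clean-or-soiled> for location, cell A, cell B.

<A|soiled|clean>

step 1/4 (Suck): <B|soiled|clean>
step 2/4 (Suck): <B|soiled|clean>
step 3/4 (Left): <A|soiled|clean>
step 4/4 (Left): <A|soiled|clean>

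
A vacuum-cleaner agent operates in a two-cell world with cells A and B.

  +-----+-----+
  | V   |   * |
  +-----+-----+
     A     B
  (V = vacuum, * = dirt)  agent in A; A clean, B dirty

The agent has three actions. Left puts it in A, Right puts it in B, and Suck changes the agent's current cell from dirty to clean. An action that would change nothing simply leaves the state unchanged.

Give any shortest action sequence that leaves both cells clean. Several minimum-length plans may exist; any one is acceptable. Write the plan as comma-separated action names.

1) do Right; now (B; A:clean, B:dirty)
2) do Suck; now (B; A:clean, B:clean)
min 2: go B then Suck

Right, Suck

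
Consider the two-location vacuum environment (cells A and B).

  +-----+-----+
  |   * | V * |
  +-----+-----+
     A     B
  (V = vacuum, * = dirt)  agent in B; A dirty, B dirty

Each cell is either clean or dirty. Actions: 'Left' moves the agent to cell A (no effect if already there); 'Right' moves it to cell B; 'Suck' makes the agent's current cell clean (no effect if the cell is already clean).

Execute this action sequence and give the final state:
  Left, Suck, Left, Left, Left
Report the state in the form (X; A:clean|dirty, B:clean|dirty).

1) do Left; now (A; A:dirty, B:dirty)
2) do Suck; now (A; A:clean, B:dirty)
3) do Left; now (A; A:clean, B:dirty)
4) do Left; now (A; A:clean, B:dirty)
5) do Left; now (A; A:clean, B:dirty)

(A; A:clean, B:dirty)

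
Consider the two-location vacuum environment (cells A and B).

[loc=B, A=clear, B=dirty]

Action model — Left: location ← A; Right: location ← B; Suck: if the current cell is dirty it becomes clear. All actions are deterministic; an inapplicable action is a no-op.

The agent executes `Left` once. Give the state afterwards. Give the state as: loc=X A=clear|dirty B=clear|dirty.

start: loc=B A=clear B=dirty
1. Left → loc=A A=clear B=dirty

loc=A A=clear B=dirty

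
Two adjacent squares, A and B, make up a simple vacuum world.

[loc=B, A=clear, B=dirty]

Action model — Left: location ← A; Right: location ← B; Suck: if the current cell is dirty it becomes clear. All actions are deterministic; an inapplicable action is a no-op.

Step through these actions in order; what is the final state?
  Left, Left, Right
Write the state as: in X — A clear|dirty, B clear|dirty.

t=1 Left ⇒ in A — A clear, B dirty
t=2 Left ⇒ in A — A clear, B dirty
t=3 Right ⇒ in B — A clear, B dirty

in B — A clear, B dirty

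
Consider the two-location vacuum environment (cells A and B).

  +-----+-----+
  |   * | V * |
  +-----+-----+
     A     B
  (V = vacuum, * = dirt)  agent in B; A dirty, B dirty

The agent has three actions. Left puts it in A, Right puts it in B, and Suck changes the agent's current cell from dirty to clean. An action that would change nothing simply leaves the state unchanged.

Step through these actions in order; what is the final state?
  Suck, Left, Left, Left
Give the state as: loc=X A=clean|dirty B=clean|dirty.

t=1 Suck ⇒ loc=B A=dirty B=clean
t=2 Left ⇒ loc=A A=dirty B=clean
t=3 Left ⇒ loc=A A=dirty B=clean
t=4 Left ⇒ loc=A A=dirty B=clean

loc=A A=dirty B=clean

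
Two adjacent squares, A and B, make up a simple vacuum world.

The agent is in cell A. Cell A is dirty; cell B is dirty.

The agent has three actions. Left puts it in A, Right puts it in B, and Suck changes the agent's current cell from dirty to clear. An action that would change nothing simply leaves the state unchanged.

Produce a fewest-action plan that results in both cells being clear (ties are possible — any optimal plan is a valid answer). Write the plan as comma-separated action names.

Suck, Right, Suck

1) do Suck; now <A|clear|dirty>
2) do Right; now <B|clear|dirty>
3) do Suck; now <B|clear|clear>
min 3: Suck A + move + Suck B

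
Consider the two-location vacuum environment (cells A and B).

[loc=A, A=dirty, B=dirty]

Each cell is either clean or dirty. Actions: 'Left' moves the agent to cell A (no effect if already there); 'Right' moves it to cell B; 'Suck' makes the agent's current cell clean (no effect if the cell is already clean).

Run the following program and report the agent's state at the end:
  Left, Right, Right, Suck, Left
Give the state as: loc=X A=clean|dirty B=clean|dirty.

loc=A A=dirty B=clean

t=1 Left ⇒ loc=A A=dirty B=dirty
t=2 Right ⇒ loc=B A=dirty B=dirty
t=3 Right ⇒ loc=B A=dirty B=dirty
t=4 Suck ⇒ loc=B A=dirty B=clean
t=5 Left ⇒ loc=A A=dirty B=clean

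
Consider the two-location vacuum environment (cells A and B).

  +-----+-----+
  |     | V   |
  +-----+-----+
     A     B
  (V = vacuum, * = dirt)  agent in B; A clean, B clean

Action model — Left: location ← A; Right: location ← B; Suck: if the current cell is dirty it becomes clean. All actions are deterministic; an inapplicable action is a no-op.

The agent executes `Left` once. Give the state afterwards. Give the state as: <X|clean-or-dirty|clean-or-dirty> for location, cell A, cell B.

start: <B|clean|clean>
[1] after Left: <A|clean|clean>

<A|clean|clean>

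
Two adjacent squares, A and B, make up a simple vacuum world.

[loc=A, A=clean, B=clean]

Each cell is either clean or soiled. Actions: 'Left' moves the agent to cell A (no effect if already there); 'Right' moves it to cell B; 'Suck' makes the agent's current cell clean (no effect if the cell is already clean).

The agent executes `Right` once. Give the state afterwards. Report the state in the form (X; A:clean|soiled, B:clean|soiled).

(B; A:clean, B:clean)

start: (A; A:clean, B:clean)
Right (#1): (B; A:clean, B:clean)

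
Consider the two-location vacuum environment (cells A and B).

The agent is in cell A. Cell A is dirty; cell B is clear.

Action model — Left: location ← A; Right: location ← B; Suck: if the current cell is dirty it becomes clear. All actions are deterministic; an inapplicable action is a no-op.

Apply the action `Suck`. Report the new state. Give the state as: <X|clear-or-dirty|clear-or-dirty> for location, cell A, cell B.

start: <A|dirty|clear>
1. Suck → <A|clear|clear>

<A|clear|clear>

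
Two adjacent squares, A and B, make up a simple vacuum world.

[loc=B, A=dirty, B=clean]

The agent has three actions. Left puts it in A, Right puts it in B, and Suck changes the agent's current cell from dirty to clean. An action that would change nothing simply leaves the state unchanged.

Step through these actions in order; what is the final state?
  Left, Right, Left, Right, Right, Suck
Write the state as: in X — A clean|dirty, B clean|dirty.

t=1 Left ⇒ in A — A dirty, B clean
t=2 Right ⇒ in B — A dirty, B clean
t=3 Left ⇒ in A — A dirty, B clean
t=4 Right ⇒ in B — A dirty, B clean
t=5 Right ⇒ in B — A dirty, B clean
t=6 Suck ⇒ in B — A dirty, B clean

in B — A dirty, B clean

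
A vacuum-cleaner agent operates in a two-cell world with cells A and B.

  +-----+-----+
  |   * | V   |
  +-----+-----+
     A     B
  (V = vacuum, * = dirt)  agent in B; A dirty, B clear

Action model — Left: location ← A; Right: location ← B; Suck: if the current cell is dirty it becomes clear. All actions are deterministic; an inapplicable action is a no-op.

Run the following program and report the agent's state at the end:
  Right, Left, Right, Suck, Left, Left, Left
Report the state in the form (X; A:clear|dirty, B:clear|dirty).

(A; A:dirty, B:clear)

step 1/7 (Right): (B; A:dirty, B:clear)
step 2/7 (Left): (A; A:dirty, B:clear)
step 3/7 (Right): (B; A:dirty, B:clear)
step 4/7 (Suck): (B; A:dirty, B:clear)
step 5/7 (Left): (A; A:dirty, B:clear)
step 6/7 (Left): (A; A:dirty, B:clear)
step 7/7 (Left): (A; A:dirty, B:clear)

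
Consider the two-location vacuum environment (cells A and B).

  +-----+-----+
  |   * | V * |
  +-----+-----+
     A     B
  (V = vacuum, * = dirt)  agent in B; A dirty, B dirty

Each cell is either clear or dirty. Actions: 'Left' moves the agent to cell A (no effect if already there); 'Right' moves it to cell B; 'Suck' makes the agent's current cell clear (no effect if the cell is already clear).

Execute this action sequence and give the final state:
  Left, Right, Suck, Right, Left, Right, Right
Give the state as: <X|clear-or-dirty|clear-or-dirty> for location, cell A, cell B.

step 1/7 (Left): <A|dirty|dirty>
step 2/7 (Right): <B|dirty|dirty>
step 3/7 (Suck): <B|dirty|clear>
step 4/7 (Right): <B|dirty|clear>
step 5/7 (Left): <A|dirty|clear>
step 6/7 (Right): <B|dirty|clear>
step 7/7 (Right): <B|dirty|clear>

<B|dirty|clear>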